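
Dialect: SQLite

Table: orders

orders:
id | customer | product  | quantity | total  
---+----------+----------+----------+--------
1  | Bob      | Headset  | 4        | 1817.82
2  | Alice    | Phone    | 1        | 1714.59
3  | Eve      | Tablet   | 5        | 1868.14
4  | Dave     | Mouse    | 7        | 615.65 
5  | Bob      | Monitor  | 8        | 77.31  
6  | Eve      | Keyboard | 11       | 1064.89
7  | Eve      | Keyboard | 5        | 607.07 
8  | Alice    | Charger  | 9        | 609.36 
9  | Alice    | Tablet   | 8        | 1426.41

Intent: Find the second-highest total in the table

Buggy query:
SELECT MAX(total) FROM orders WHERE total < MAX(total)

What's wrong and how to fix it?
Bug: The inner MAX is an aggregate inside WHERE, which is not allowed

Fix: Compute the overall MAX in a subquery, then take MAX of rows below it

Corrected query:
SELECT MAX(total) FROM orders WHERE total < (SELECT MAX(total) FROM orders)

Result:
MAX(total)
----------
1817.82   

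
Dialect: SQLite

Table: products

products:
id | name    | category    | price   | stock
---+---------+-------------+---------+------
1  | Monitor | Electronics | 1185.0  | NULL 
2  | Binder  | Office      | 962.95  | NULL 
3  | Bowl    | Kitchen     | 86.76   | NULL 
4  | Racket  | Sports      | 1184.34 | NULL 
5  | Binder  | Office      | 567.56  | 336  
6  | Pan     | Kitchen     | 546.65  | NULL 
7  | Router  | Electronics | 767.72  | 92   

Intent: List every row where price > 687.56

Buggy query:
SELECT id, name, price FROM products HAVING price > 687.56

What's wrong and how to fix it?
Bug: This is a non-aggregate query (no GROUP BY, no aggregates), so in SQLite the HAVING clause is invalid here; a row-level condition belongs in WHERE

Fix: Use WHERE for row-level filtering

Corrected query:
SELECT id, name, price FROM products WHERE price > 687.56

Result:
id | name    | price  
---+---------+--------
1  | Monitor | 1185   
2  | Binder  | 962.95 
4  | Racket  | 1184.34
7  | Router  | 767.72 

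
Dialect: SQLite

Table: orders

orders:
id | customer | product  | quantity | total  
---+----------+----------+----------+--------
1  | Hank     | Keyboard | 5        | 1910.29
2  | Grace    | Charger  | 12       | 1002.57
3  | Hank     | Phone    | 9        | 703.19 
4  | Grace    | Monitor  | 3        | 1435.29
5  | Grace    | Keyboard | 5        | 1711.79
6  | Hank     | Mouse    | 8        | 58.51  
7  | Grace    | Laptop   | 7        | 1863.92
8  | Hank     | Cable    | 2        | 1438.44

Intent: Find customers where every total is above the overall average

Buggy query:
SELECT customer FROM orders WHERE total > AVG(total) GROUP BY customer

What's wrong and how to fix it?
Bug: WHERE evaluates per row before aggregation, so AVG() is unavailable

Fix: Compute the overall average in a scalar subquery and compare each group's MIN against it in HAVING

Corrected query:
SELECT customer FROM orders GROUP BY customer HAVING MIN(total) > (SELECT AVG(total) FROM orders)

Result:
(no rows)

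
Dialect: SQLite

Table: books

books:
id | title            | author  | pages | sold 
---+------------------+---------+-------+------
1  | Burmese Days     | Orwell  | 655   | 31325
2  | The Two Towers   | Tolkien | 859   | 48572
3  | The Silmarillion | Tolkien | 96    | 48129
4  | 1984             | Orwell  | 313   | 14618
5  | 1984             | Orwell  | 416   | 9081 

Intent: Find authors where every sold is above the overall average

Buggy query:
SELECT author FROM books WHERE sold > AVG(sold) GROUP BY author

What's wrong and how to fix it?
Bug: AVG() is an aggregate; it can't sit directly in WHERE

Fix: Compute the overall average in a scalar subquery and compare each group's MIN against it in HAVING

Corrected query:
SELECT author FROM books GROUP BY author HAVING MIN(sold) > (SELECT AVG(sold) FROM books)

Result:
author 
-------
Tolkien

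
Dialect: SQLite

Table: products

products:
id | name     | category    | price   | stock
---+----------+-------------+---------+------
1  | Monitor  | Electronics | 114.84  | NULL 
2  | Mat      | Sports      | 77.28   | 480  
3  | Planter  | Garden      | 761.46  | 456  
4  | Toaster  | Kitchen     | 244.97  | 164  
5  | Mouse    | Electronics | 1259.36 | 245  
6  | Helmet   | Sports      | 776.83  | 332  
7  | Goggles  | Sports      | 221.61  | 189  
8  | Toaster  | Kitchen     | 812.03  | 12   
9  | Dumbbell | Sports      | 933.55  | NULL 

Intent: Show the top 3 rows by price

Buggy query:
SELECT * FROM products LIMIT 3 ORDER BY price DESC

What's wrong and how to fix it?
Bug: ORDER BY cannot follow LIMIT; LIMIT is the final clause

Fix: Swap the clauses: ORDER BY first, then LIMIT

Corrected query:
SELECT * FROM products ORDER BY price DESC LIMIT 3

Result:
id | name     | category    | price   | stock
---+----------+-------------+---------+------
5  | Mouse    | Electronics | 1259.36 | 245  
9  | Dumbbell | Sports      | 933.55  | NULL 
8  | Toaster  | Kitchen     | 812.03  | 12   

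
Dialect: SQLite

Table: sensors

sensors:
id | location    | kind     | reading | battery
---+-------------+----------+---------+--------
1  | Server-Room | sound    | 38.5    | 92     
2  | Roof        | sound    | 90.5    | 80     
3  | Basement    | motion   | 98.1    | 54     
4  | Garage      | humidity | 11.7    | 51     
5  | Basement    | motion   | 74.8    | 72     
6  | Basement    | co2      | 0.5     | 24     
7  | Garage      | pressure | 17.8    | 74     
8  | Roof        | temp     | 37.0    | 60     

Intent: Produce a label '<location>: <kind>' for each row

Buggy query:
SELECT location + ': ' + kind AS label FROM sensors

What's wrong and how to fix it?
Bug: '+' is numeric addition; on text columns SQLite converts them to 0 instead of concatenating

Fix: Use the || operator for string concatenation

Corrected query:
SELECT location || ': ' || kind AS label FROM sensors

Result:
label             
------------------
Server-Room: sound
Roof: sound       
Basement: motion  
Garage: humidity  
Basement: motion  
Basement: co2     
Garage: pressure  
Roof: temp        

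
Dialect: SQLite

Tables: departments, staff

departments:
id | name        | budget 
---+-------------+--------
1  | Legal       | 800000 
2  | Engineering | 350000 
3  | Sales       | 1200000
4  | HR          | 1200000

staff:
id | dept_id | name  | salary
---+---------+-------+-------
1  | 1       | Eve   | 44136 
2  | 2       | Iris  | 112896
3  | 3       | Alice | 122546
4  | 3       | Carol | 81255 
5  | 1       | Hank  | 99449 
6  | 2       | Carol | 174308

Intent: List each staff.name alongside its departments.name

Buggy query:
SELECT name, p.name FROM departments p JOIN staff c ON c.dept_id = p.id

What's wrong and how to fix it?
Bug: Both tables have a 'name' column; the unqualified reference is ambiguous

Fix: Prefix ambiguous columns with the table alias

Corrected query:
SELECT c.name, p.name FROM departments p JOIN staff c ON c.dept_id = p.id

Result:
name  | name       
------+------------
Eve   | Legal      
Iris  | Engineering
Alice | Sales      
Carol | Sales      
Hank  | Legal      
Carol | Engineering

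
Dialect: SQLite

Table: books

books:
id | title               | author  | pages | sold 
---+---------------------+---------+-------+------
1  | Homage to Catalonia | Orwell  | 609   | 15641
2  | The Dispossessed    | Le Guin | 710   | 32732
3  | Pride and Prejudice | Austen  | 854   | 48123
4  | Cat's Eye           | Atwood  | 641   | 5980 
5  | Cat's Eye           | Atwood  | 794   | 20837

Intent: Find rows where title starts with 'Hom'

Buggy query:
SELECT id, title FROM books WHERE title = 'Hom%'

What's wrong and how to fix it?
Bug: Wildcards only work with LIKE; '=' treats '%' as a literal character

Fix: Use LIKE for wildcard pattern matching

Corrected query:
SELECT id, title FROM books WHERE title LIKE 'Hom%'

Result:
id | title              
---+--------------------
1  | Homage to Catalonia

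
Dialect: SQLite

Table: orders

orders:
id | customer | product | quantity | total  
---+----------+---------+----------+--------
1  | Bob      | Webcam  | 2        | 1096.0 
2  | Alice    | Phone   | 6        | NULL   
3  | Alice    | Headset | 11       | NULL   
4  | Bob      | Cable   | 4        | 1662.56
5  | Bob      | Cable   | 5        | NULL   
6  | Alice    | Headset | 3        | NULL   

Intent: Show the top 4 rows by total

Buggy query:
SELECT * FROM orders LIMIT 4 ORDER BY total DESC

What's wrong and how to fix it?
Bug: LIMIT must come after ORDER BY

Fix: Sort with ORDER BY, then apply LIMIT

Corrected query:
SELECT * FROM orders ORDER BY total DESC LIMIT 4

Result:
id | customer | product | quantity | total  
---+----------+---------+----------+--------
4  | Bob      | Cable   | 4        | 1662.56
1  | Bob      | Webcam  | 2        | 1096   
2  | Alice    | Phone   | 6        | NULL   
3  | Alice    | Headset | 11       | NULL   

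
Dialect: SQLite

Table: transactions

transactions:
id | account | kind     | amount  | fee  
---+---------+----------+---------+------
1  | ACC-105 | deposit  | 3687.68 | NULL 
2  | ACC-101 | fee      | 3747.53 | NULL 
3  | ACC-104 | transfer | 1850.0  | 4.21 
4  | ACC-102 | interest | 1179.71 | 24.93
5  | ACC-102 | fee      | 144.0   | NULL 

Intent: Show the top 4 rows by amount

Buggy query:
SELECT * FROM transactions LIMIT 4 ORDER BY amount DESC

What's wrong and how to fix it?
Bug: LIMIT must come after ORDER BY

Fix: Swap the clauses: ORDER BY first, then LIMIT

Corrected query:
SELECT * FROM transactions ORDER BY amount DESC LIMIT 4

Result:
id | account | kind     | amount  | fee  
---+---------+----------+---------+------
2  | ACC-101 | fee      | 3747.53 | NULL 
1  | ACC-105 | deposit  | 3687.68 | NULL 
3  | ACC-104 | transfer | 1850    | 4.21 
4  | ACC-102 | interest | 1179.71 | 24.93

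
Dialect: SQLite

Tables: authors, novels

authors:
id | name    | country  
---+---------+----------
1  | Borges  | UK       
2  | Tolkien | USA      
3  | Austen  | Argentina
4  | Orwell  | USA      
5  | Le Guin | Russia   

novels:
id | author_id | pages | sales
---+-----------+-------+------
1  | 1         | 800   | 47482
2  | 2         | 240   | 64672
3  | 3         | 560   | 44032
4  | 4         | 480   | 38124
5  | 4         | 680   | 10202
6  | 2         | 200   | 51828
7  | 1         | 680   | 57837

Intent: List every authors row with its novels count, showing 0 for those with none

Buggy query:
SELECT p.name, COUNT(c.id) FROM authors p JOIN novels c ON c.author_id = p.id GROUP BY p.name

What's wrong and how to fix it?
Bug: INNER JOIN drops authors rows that have no matching novels rows

Fix: Use LEFT JOIN so parents without children still appear (COUNT(c.id) gives 0)

Corrected query:
SELECT p.name, COUNT(c.id) FROM authors p LEFT JOIN novels c ON c.author_id = p.id GROUP BY p.name

Result:
name    | COUNT(c.id)
--------+------------
Austen  | 1          
Borges  | 2          
Le Guin | 0          
Orwell  | 2          
Tolkien | 2          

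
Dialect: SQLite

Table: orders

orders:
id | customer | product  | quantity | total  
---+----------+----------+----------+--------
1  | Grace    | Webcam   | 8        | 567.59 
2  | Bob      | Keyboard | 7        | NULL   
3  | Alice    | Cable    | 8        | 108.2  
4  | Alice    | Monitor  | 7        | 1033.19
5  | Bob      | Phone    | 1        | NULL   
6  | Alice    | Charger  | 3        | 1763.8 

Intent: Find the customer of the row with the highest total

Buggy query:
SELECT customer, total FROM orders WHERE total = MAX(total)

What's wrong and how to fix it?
Bug: MAX(total) is an aggregate and cannot be used directly in WHERE

Fix: Use a subquery: WHERE total = (SELECT MAX(total) FROM orders)

Corrected query:
SELECT customer, total FROM orders WHERE total = (SELECT MAX(total) FROM orders)

Result:
customer | total 
---------+-------
Alice    | 1763.8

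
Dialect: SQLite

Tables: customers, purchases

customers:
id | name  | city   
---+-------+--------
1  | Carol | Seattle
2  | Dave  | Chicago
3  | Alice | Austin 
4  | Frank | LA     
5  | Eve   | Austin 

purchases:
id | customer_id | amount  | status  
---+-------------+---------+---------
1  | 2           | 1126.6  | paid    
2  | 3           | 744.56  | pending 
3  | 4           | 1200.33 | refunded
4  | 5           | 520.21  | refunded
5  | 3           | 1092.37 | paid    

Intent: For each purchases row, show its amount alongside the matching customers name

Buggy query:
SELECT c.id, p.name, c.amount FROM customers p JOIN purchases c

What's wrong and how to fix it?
Bug: Missing join condition: each purchases row is matched to all customers rows instead of just its own

Fix: Specify the join condition linking the foreign key to the parent id

Corrected query:
SELECT c.id, p.name, c.amount FROM customers p JOIN purchases c ON c.customer_id = p.id

Result:
id | name  | amount 
---+-------+--------
1  | Dave  | 1126.6 
2  | Alice | 744.56 
3  | Frank | 1200.33
4  | Eve   | 520.21 
5  | Alice | 1092.37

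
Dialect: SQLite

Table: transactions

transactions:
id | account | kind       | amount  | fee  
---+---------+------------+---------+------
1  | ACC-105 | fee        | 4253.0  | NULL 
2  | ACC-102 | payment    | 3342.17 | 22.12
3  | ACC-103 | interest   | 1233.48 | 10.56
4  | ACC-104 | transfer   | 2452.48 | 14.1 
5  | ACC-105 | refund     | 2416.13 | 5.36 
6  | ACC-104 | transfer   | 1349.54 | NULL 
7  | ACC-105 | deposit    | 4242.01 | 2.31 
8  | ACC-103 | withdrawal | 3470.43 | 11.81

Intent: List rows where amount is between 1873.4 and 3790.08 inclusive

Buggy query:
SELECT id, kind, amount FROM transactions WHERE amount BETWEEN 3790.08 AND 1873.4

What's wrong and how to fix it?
Bug: BETWEEN expects the lower bound first; with 3790.08 AND 1873.4 the range is empty

Fix: Swap the bounds so the smaller value comes first

Corrected query:
SELECT id, kind, amount FROM transactions WHERE amount BETWEEN 1873.4 AND 3790.08

Result:
id | kind       | amount 
---+------------+--------
2  | payment    | 3342.17
4  | transfer   | 2452.48
5  | refund     | 2416.13
8  | withdrawal | 3470.43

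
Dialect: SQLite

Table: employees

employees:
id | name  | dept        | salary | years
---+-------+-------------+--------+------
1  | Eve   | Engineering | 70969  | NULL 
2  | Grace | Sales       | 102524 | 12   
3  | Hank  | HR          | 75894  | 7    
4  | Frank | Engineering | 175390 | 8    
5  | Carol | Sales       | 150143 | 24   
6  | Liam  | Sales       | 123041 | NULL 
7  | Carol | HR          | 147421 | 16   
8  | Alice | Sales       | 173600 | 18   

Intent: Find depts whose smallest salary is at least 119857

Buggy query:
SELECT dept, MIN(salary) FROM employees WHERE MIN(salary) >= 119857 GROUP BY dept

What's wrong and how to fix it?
Bug: Aggregates like MIN are computed per group after WHERE runs

Fix: Replace WHERE with HAVING after the GROUP BY

Corrected query:
SELECT dept, MIN(salary) FROM employees GROUP BY dept HAVING MIN(salary) >= 119857

Result:
(no rows)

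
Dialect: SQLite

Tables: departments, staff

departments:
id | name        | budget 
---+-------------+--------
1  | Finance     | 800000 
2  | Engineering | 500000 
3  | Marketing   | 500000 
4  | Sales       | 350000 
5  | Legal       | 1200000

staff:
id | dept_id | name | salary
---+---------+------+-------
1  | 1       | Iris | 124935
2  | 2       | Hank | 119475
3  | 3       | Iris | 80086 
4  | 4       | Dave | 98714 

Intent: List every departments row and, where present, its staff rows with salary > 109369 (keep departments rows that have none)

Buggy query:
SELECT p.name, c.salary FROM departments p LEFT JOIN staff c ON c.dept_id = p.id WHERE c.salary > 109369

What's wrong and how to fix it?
Bug: A WHERE condition on the right-hand table after LEFT JOIN drops unmatched parents

Fix: Move the right-table condition into the ON clause so unmatched parents are kept

Corrected query:
SELECT p.name, c.salary FROM departments p LEFT JOIN staff c ON c.dept_id = p.id AND c.salary > 109369

Result:
name        | salary
------------+-------
Finance     | 124935
Engineering | 119475
Marketing   | NULL  
Sales       | NULL  
Legal       | NULL  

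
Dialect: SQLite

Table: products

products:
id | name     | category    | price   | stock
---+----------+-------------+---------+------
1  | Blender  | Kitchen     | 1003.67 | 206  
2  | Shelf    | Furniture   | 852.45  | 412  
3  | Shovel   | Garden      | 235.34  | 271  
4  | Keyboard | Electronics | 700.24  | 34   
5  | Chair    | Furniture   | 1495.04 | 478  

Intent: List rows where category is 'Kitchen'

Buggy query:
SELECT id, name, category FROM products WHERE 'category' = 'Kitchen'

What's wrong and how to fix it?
Bug: Single quotes denote string literals in SQL; the column name is being compared as a constant string

Fix: Remove the quotes around the column name (or use double quotes for an identifier)

Corrected query:
SELECT id, name, category FROM products WHERE category = 'Kitchen'

Result:
id | name    | category
---+---------+---------
1  | Blender | Kitchen 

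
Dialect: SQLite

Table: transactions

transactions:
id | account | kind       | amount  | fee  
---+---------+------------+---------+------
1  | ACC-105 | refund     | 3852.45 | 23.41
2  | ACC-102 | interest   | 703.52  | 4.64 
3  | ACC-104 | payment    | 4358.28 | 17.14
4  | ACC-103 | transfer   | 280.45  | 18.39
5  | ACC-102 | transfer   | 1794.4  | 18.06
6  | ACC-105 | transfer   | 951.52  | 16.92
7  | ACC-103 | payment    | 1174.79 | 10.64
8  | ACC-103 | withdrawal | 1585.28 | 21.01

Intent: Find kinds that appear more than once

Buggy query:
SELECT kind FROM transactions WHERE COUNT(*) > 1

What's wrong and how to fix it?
Bug: WHERE can't reference COUNT(*); aggregates are computed after WHERE

Fix: GROUP BY kind, then filter groups with HAVING COUNT(*) > 1

Corrected query:
SELECT kind FROM transactions GROUP BY kind HAVING COUNT(*) > 1

Result:
kind    
--------
payment 
transfer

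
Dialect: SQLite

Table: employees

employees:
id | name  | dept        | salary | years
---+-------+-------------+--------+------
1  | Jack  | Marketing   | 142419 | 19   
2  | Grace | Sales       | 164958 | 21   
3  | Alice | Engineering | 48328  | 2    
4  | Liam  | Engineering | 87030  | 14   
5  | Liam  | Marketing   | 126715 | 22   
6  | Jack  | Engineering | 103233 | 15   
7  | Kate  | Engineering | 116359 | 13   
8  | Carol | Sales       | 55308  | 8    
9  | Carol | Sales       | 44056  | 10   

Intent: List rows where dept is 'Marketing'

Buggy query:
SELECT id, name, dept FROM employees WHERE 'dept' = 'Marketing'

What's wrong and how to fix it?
Bug: 'dept' in single quotes is a string literal, not the column; the comparison is literal-vs-literal and never true

Fix: Remove the quotes around the column name (or use double quotes for an identifier)

Corrected query:
SELECT id, name, dept FROM employees WHERE dept = 'Marketing'

Result:
id | name | dept     
---+------+----------
1  | Jack | Marketing
5  | Liam | Marketing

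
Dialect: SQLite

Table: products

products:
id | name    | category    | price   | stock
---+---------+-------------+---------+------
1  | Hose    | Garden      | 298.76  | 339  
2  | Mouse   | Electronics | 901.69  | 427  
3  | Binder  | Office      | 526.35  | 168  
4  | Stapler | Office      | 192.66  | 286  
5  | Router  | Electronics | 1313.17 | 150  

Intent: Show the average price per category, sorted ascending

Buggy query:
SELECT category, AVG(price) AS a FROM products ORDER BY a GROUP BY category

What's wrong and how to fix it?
Bug: ORDER BY appears before GROUP BY; SQL clause order requires GROUP BY first

Fix: Reorder: SELECT … FROM … GROUP BY … ORDER BY …

Corrected query:
SELECT category, AVG(price) AS a FROM products GROUP BY category ORDER BY a

Result:
category    | a      
------------+--------
Garden      | 298.76 
Office      | 359.505
Electronics | 1107.43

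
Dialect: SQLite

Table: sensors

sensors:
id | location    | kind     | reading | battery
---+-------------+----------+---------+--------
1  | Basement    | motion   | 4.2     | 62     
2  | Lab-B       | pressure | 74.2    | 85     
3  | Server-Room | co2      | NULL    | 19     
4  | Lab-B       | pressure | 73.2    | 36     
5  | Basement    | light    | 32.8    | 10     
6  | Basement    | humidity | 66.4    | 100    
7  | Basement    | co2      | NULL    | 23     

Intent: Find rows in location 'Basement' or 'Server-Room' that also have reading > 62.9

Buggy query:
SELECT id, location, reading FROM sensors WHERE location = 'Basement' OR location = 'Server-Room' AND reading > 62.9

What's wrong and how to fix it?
Bug: Without parentheses, AND is evaluated before OR, so the reading filter only applies to the 'Server-Room' branch

Fix: Add parentheses around the OR so the AND applies to both alternatives

Corrected query:
SELECT id, location, reading FROM sensors WHERE (location = 'Basement' OR location = 'Server-Room') AND reading > 62.9

Result:
id | location | reading
---+----------+--------
6  | Basement | 66.4   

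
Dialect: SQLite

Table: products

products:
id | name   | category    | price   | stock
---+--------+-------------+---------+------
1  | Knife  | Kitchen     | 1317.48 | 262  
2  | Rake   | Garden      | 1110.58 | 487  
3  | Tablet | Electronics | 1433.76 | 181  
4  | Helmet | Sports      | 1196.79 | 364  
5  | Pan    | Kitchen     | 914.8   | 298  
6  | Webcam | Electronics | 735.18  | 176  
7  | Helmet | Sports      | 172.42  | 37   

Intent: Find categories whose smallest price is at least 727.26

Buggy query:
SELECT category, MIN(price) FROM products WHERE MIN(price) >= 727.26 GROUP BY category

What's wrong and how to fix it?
Bug: MIN() in WHERE is a misuse of aggregate

Fix: Replace WHERE with HAVING after the GROUP BY

Corrected query:
SELECT category, MIN(price) FROM products GROUP BY category HAVING MIN(price) >= 727.26

Result:
category    | MIN(price)
------------+-----------
Electronics | 735.18    
Garden      | 1110.58   
Kitchen     | 914.8     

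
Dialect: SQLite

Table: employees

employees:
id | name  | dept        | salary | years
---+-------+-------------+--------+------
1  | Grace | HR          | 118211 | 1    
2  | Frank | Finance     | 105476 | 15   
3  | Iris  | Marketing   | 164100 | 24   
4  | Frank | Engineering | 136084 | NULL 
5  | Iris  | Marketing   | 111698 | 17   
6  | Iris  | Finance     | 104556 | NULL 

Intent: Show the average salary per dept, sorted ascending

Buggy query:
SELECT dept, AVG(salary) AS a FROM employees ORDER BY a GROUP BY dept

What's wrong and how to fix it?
Bug: GROUP BY must precede ORDER BY

Fix: Reorder: SELECT … FROM … GROUP BY … ORDER BY …

Corrected query:
SELECT dept, AVG(salary) AS a FROM employees GROUP BY dept ORDER BY a

Result:
dept        | a     
------------+-------
Finance     | 105016
HR          | 118211
Engineering | 136084
Marketing   | 137899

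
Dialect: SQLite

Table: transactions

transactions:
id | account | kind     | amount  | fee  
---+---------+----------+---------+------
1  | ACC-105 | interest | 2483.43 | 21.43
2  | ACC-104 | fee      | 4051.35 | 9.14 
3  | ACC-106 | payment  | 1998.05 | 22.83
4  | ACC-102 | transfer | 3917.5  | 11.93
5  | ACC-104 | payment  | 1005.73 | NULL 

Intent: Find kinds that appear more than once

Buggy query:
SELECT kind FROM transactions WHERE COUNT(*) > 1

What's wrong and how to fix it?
Bug: WHERE can't reference COUNT(*); aggregates are computed after WHERE

Fix: Group first, then use HAVING for the count condition

Corrected query:
SELECT kind FROM transactions GROUP BY kind HAVING COUNT(*) > 1

Result:
kind   
-------
payment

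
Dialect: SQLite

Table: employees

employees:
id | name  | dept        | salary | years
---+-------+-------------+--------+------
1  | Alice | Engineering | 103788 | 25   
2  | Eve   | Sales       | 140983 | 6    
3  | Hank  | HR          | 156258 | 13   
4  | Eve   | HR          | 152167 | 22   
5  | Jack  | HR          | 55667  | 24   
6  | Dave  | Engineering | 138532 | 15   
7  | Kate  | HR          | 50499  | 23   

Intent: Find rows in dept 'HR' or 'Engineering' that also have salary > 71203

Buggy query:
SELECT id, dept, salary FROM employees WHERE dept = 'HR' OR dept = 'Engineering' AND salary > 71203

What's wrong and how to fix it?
Bug: Without parentheses, AND is evaluated before OR, so the salary filter only applies to the 'Engineering' branch

Fix: Add parentheses around the OR so the AND applies to both alternatives

Corrected query:
SELECT id, dept, salary FROM employees WHERE (dept = 'HR' OR dept = 'Engineering') AND salary > 71203

Result:
id | dept        | salary
---+-------------+-------
1  | Engineering | 103788
3  | HR          | 156258
4  | HR          | 152167
6  | Engineering | 138532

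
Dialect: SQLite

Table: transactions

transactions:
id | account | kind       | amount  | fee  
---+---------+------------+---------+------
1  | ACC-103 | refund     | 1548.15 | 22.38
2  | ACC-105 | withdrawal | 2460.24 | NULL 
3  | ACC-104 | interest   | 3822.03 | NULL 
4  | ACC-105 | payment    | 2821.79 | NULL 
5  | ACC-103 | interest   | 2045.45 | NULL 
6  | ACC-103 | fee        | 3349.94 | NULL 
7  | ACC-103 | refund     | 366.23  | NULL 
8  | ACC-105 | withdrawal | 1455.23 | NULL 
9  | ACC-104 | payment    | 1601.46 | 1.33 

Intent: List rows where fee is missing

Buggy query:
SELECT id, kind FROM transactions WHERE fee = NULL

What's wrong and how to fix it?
Bug: '= NULL' is always unknown in SQL three-valued logic, so no rows match

Fix: Use IS NULL to test for NULL

Corrected query:
SELECT id, kind FROM transactions WHERE fee IS NULL

Result:
id | kind      
---+-----------
2  | withdrawal
3  | interest  
4  | payment   
5  | interest  
6  | fee       
7  | refund    
8  | withdrawal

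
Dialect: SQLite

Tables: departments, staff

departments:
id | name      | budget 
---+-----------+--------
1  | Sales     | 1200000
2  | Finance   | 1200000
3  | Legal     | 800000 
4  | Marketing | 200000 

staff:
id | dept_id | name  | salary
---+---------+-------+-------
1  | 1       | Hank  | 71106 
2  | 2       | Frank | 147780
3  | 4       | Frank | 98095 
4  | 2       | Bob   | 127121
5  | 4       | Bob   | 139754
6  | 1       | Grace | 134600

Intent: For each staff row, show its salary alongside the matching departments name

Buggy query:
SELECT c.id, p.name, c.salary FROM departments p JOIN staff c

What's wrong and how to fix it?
Bug: Missing join condition: each staff row is matched to all departments rows instead of just its own

Fix: Specify the join condition linking the foreign key to the parent id

Corrected query:
SELECT c.id, p.name, c.salary FROM departments p JOIN staff c ON c.dept_id = p.id

Result:
id | name      | salary
---+-----------+-------
1  | Sales     | 71106 
2  | Finance   | 147780
3  | Marketing | 98095 
4  | Finance   | 127121
5  | Marketing | 139754
6  | Sales     | 134600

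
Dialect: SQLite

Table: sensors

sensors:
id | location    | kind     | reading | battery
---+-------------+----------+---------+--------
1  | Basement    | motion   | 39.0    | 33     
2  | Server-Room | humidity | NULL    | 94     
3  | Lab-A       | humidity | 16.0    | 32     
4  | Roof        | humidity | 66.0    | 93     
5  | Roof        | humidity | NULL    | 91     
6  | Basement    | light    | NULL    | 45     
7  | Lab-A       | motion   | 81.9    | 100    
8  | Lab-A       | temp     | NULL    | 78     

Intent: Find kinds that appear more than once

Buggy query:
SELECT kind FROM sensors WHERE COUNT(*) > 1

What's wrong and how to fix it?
Bug: WHERE can't reference COUNT(*); aggregates are computed after WHERE

Fix: Group first, then use HAVING for the count condition

Corrected query:
SELECT kind FROM sensors GROUP BY kind HAVING COUNT(*) > 1

Result:
kind    
--------
humidity
motion  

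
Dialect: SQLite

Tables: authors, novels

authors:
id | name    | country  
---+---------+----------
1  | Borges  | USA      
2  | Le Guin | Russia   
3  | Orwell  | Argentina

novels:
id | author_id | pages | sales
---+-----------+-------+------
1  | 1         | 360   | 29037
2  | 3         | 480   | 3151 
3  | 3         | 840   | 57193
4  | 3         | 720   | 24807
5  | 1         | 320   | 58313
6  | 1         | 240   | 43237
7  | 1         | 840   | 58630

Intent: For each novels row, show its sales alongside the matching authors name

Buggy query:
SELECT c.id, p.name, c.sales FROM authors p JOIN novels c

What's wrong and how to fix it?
Bug: JOIN with no ON clause produces a cartesian product; every novels row pairs with every authors row

Fix: Add ON c.author_id = p.id to the JOIN

Corrected query:
SELECT c.id, p.name, c.sales FROM authors p JOIN novels c ON c.author_id = p.id

Result:
id | name   | sales
---+--------+------
1  | Borges | 29037
2  | Orwell | 3151 
3  | Orwell | 57193
4  | Orwell | 24807
5  | Borges | 58313
6  | Borges | 43237
7  | Borges | 58630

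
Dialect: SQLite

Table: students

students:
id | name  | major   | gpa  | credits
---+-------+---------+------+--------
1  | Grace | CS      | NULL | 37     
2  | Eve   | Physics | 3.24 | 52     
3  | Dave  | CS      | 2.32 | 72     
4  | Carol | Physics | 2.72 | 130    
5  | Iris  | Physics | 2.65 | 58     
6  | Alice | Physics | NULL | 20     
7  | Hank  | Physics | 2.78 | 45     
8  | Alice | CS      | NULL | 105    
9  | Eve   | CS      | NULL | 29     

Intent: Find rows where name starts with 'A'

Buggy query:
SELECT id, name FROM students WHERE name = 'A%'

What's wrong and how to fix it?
Bug: '=' compares the literal string including the % character; pattern matching needs LIKE

Fix: Replace '=' with LIKE so 'A%' is treated as a pattern

Corrected query:
SELECT id, name FROM students WHERE name LIKE 'A%'

Result:
id | name 
---+------
6  | Alice
8  | Alice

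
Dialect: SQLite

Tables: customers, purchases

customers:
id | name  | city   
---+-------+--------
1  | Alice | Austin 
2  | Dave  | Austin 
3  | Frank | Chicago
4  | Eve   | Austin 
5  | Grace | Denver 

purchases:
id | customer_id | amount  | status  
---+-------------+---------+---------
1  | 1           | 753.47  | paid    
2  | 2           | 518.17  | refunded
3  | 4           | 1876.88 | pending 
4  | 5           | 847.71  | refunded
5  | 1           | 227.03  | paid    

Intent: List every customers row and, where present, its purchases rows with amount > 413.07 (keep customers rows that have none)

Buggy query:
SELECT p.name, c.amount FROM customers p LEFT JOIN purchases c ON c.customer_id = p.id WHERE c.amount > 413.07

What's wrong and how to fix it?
Bug: A WHERE condition on the right-hand table after LEFT JOIN drops unmatched parents

Fix: Move the right-table condition into the ON clause so unmatched parents are kept

Corrected query:
SELECT p.name, c.amount FROM customers p LEFT JOIN purchases c ON c.customer_id = p.id AND c.amount > 413.07

Result:
name  | amount 
------+--------
Alice | 753.47 
Dave  | 518.17 
Frank | NULL   
Eve   | 1876.88
Grace | 847.71 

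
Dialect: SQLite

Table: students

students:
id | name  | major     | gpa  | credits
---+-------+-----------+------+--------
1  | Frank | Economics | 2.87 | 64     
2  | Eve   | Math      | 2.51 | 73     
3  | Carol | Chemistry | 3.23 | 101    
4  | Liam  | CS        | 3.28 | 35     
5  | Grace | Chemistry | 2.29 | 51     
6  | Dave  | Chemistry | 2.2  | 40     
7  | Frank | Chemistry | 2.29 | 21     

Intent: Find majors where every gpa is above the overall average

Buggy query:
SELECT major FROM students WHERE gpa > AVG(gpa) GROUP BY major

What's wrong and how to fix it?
Bug: WHERE evaluates per row before aggregation, so AVG() is unavailable

Fix: Compute the overall average in a scalar subquery and compare each group's MIN against it in HAVING

Corrected query:
SELECT major FROM students GROUP BY major HAVING MIN(gpa) > (SELECT AVG(gpa) FROM students)

Result:
major    
---------
CS       
Economics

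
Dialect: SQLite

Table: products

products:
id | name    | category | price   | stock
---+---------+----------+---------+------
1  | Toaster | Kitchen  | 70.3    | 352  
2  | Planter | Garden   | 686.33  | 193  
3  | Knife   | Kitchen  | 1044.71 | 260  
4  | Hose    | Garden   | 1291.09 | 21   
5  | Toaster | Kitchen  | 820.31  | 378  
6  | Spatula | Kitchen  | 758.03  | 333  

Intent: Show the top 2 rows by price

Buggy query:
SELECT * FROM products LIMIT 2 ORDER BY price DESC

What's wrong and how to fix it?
Bug: LIMIT must come after ORDER BY

Fix: Swap the clauses: ORDER BY first, then LIMIT

Corrected query:
SELECT * FROM products ORDER BY price DESC LIMIT 2

Result:
id | name  | category | price   | stock
---+-------+----------+---------+------
4  | Hose  | Garden   | 1291.09 | 21   
3  | Knife | Kitchen  | 1044.71 | 260  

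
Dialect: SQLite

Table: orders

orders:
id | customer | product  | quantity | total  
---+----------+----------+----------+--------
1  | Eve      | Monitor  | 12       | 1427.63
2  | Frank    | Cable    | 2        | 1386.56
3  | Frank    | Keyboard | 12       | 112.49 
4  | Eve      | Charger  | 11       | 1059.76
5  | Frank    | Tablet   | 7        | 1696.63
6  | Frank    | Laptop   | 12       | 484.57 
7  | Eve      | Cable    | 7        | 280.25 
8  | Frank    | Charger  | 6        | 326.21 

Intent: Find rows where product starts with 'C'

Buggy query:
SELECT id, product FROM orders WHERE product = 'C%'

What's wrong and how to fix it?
Bug: Wildcards only work with LIKE; '=' treats '%' as a literal character

Fix: Use LIKE for wildcard pattern matching

Corrected query:
SELECT id, product FROM orders WHERE product LIKE 'C%'

Result:
id | product
---+--------
2  | Cable  
4  | Charger
7  | Cable  
8  | Charger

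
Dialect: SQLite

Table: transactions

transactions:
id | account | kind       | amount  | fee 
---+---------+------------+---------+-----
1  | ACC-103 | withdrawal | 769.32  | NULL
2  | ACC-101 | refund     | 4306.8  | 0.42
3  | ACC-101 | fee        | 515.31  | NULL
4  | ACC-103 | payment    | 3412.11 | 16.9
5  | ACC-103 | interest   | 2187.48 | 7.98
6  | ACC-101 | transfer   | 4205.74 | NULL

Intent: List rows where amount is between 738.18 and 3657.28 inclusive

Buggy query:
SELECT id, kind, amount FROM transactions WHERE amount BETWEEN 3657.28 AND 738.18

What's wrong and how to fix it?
Bug: BETWEEN expects the lower bound first; with 3657.28 AND 738.18 the range is empty

Fix: Swap the bounds so the smaller value comes first

Corrected query:
SELECT id, kind, amount FROM transactions WHERE amount BETWEEN 738.18 AND 3657.28

Result:
id | kind       | amount 
---+------------+--------
1  | withdrawal | 769.32 
4  | payment    | 3412.11
5  | interest   | 2187.48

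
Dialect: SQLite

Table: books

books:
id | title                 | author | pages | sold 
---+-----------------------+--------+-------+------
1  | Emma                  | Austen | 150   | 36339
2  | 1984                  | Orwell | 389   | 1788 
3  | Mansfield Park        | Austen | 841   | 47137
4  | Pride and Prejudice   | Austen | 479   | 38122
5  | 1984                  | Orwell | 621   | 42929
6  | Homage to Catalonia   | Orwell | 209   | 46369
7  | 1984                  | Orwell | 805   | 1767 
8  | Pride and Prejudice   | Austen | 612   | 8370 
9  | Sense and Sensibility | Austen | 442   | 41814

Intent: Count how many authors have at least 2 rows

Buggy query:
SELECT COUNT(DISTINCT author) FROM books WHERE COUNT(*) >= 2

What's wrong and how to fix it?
Bug: COUNT(*) cannot appear in WHERE; the per-group count doesn't exist yet

Fix: Group first with HAVING COUNT(*) >= 2, then COUNT the resulting groups

Corrected query:
SELECT COUNT(*) FROM (SELECT author FROM books GROUP BY author HAVING COUNT(*) >= 2)

Result:
COUNT(*)
--------
2       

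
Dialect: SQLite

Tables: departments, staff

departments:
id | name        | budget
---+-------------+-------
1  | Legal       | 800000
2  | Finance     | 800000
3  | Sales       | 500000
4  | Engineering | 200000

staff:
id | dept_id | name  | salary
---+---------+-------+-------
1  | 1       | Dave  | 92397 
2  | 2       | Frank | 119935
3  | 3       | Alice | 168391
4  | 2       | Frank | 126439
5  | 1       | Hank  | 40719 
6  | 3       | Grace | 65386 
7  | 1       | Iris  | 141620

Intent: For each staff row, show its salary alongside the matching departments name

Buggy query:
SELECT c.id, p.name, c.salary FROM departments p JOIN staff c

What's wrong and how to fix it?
Bug: JOIN with no ON clause produces a cartesian product; every staff row pairs with every departments row

Fix: Add ON c.dept_id = p.id to the JOIN

Corrected query:
SELECT c.id, p.name, c.salary FROM departments p JOIN staff c ON c.dept_id = p.id

Result:
id | name    | salary
---+---------+-------
1  | Legal   | 92397 
2  | Finance | 119935
3  | Sales   | 168391
4  | Finance | 126439
5  | Legal   | 40719 
6  | Sales   | 65386 
7  | Legal   | 141620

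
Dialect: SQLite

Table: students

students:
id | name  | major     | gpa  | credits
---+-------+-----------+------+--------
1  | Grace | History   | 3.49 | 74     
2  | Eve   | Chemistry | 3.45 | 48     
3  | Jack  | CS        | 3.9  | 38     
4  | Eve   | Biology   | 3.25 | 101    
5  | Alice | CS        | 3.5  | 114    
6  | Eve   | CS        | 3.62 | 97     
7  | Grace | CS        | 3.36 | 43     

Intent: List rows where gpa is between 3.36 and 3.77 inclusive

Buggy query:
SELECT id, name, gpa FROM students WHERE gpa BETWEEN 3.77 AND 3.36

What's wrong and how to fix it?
Bug: BETWEEN expects the lower bound first; with 3.77 AND 3.36 the range is empty

Fix: Write BETWEEN 3.36 AND 3.77

Corrected query:
SELECT id, name, gpa FROM students WHERE gpa BETWEEN 3.36 AND 3.77

Result:
id | name  | gpa 
---+-------+-----
1  | Grace | 3.49
2  | Eve   | 3.45
5  | Alice | 3.5 
6  | Eve   | 3.62
7  | Grace | 3.36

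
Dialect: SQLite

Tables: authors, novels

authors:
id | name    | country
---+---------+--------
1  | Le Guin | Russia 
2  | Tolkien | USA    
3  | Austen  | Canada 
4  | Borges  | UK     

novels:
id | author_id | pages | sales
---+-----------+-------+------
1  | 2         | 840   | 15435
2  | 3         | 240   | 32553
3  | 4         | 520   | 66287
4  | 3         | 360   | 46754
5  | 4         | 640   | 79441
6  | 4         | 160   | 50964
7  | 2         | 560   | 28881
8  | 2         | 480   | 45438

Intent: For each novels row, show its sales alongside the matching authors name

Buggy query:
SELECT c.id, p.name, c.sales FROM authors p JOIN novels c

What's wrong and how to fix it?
Bug: Missing join condition: each novels row is matched to all authors rows instead of just its own

Fix: Specify the join condition linking the foreign key to the parent id

Corrected query:
SELECT c.id, p.name, c.sales FROM authors p JOIN novels c ON c.author_id = p.id

Result:
id | name    | sales
---+---------+------
1  | Tolkien | 15435
2  | Austen  | 32553
3  | Borges  | 66287
4  | Austen  | 46754
5  | Borges  | 79441
6  | Borges  | 50964
7  | Tolkien | 28881
8  | Tolkien | 45438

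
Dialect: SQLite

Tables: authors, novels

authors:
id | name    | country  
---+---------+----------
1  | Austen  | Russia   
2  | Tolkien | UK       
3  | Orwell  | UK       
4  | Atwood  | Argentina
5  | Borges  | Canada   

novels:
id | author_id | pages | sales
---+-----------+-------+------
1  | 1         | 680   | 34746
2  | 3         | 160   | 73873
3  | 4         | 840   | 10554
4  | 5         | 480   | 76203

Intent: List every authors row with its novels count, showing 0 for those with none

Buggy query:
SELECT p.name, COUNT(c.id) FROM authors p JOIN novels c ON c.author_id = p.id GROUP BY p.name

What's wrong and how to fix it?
Bug: An inner join excludes parents with zero children

Fix: Use LEFT JOIN so parents without children still appear (COUNT(c.id) gives 0)

Corrected query:
SELECT p.name, COUNT(c.id) FROM authors p LEFT JOIN novels c ON c.author_id = p.id GROUP BY p.name

Result:
name    | COUNT(c.id)
--------+------------
Atwood  | 1          
Austen  | 1          
Borges  | 1          
Orwell  | 1          
Tolkien | 0          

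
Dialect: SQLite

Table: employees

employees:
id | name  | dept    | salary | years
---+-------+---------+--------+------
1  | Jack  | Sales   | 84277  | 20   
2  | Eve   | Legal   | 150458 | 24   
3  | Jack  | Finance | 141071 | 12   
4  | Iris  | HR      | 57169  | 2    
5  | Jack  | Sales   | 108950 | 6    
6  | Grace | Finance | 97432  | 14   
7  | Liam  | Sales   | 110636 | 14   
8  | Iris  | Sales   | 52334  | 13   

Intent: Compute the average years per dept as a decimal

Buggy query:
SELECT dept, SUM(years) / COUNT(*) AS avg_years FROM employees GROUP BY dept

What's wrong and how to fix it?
Bug: SUM(years) and COUNT(*) are both integers; the division truncates the fractional part

Fix: Cast one side to REAL so the division keeps the fractional part

Corrected query:
SELECT dept, SUM(years) * 1.0 / COUNT(*) AS avg_years FROM employees GROUP BY dept

Result:
dept    | avg_years
--------+----------
Finance | 13       
HR      | 2        
Legal   | 24       
Sales   | 13.25    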